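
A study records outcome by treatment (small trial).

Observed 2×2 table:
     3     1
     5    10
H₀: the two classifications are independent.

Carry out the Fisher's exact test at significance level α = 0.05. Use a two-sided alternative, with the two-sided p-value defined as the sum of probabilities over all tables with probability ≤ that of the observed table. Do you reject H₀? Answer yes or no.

Margins: r₁=4, r₂=15, c₁=8, c₂=11, n=19
p_obs = C(4,3)·C(15,5)/C(19,8); sum pmf over tables with pmf ≤ p_obs
p-value (two-sided) = 0.26213
At α=0.05: p ≥ α → fail to reject H₀

reject H₀: no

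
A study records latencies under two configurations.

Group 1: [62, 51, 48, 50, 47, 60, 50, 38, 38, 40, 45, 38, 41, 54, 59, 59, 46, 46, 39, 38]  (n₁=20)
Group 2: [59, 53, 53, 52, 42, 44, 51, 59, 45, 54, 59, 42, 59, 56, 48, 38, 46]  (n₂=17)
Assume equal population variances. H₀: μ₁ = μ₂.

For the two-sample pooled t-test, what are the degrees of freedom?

df = n₁ + n₂ − 2 = 20 + 17 − 2 = 35

degrees of freedom = 35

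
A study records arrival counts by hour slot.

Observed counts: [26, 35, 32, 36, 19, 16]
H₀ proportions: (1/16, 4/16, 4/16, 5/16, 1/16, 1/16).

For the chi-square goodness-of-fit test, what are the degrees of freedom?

df = k − 1 = 6 − 1 = 5

degrees of freedom = 5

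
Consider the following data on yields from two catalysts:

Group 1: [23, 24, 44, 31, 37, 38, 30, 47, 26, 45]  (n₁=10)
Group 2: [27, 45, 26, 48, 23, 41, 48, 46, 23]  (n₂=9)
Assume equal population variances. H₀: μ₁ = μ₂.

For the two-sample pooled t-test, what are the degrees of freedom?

degrees of freedom = 17

df = n₁ + n₂ − 2 = 10 + 9 − 2 = 17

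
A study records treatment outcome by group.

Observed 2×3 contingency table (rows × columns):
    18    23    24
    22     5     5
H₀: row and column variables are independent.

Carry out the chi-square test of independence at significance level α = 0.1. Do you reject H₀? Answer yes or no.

Row totals [65, 32], col totals [40, 28, 29], n=97
χ² = (18−26.80)²/26.80 + (23−18.76)²/18.76 + (24−19.43)²/19.43 + (22−13.20)²/13.20 + (5−9.24)²/9.24 + (5−9.57)²/9.57 = 14.9197
df = 2
p-value (upper-tail) = 0.00058
At α=0.1: p < α → reject H₀

reject H₀: yes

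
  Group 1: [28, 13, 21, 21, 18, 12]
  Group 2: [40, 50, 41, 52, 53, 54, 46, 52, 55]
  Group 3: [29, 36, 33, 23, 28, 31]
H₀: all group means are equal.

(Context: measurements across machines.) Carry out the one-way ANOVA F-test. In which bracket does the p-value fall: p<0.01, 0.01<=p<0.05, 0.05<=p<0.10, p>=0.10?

p-value bracket: p<0.01

Group means [18.83, 49.22, 30.00], grand mean 35.048
SSB = Σnᵢ(x̄ᵢ−x̄)² = 3538.563; SSW = ΣΣ(x−x̄ᵢ)² = 524.389
MSB = 3538.563/2 = 1769.2817; MSW = 524.389/18 = 29.1327
F = MSB/MSW = 60.7318
df = (2, 18)
p-value (upper-tail) = 0.00000
→ bracket: p<0.01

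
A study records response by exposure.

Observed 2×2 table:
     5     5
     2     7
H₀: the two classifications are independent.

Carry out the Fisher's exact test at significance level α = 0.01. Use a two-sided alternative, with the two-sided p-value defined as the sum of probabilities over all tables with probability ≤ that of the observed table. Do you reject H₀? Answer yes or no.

reject H₀: no

Margins: r₁=10, r₂=9, c₁=7, c₂=12, n=19
p_obs = C(10,5)·C(9,2)/C(19,7); sum pmf over tables with pmf ≤ p_obs
p-value (two-sided) = 0.34985
At α=0.01: p ≥ α → fail to reject H₀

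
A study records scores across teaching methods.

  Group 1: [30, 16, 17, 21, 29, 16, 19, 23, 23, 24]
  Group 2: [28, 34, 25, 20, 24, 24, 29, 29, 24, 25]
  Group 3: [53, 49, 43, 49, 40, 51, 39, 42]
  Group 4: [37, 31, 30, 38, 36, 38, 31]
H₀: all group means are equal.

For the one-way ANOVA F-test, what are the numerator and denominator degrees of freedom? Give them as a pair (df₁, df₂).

degrees of freedom = [3, 31]

k = 4 groups, N = 35 total
df = (k−1, N−k) = (4−1, 35−4) = (3, 31)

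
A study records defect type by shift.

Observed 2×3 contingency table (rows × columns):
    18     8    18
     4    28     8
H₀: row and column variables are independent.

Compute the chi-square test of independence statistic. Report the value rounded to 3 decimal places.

Row totals [44, 40], col totals [22, 36, 26], n=84
χ² = (18−11.52)²/11.52 + (8−18.86)²/18.86 + (18−13.62)²/13.62 + (4−10.48)²/10.48 + (28−17.14)²/17.14 + (8−12.38)²/12.38 = 23.7297
df = 2

test statistic = 23.730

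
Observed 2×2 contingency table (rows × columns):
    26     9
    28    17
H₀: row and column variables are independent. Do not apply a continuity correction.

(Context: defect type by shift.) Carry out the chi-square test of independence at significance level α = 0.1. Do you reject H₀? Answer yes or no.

reject H₀: no

Row totals [35, 45], col totals [54, 26], n=80
χ² = (26−23.62)²/23.62 + (9−11.38)²/11.38 + (28−30.38)²/30.38 + (17−14.62)²/14.62 = 1.3060
df = 1
p-value (upper-tail) = 0.25312
At α=0.1: p ≥ α → fail to reject H₀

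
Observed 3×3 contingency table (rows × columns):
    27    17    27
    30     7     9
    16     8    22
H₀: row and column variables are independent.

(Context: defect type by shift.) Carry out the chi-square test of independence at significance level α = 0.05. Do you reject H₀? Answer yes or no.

Row totals [71, 46, 46], col totals [73, 32, 58], n=163
χ² = (27−31.80)²/31.80 + (17−13.94)²/13.94 + (27−25.26)²/25.26 + (30−20.60)²/20.60 + (7−9.03)²/9.03 + (9−16.37)²/16.37 + (16−20.60)²/20.60 + (8−9.03)²/9.03 + (22−16.37)²/16.37 = 12.6600
df = 4
p-value (upper-tail) = 0.01306
At α=0.05: p < α → reject H₀

reject H₀: yes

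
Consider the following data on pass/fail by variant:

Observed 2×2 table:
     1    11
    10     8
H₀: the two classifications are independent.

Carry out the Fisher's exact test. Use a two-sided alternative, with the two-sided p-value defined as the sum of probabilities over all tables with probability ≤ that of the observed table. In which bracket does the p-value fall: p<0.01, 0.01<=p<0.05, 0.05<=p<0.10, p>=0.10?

p-value bracket: 0.01<=p<0.05

Margins: r₁=12, r₂=18, c₁=11, c₂=19, n=30
p_obs = C(12,1)·C(18,10)/C(30,11); sum pmf over tables with pmf ≤ p_obs
p-value (two-sided) = 0.01823
→ bracket: 0.01<=p<0.05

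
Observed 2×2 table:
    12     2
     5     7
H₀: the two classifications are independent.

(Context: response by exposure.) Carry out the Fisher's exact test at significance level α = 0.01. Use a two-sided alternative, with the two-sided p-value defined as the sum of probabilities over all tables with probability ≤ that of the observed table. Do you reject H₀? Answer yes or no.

reject H₀: no

Margins: r₁=14, r₂=12, c₁=17, c₂=9, n=26
p_obs = C(14,12)·C(12,5)/C(26,17); sum pmf over tables with pmf ≤ p_obs
p-value (two-sided) = 0.03753
At α=0.01: p ≥ α → fail to reject H₀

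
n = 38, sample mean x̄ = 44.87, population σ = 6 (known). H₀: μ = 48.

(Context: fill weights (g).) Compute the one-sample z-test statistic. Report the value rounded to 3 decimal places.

test statistic = -3.216

SE = σ/√n = 6/√38 = 0.9733
z = (x̄−μ₀)/SE = (44.87−48)/0.9733 = -3.2158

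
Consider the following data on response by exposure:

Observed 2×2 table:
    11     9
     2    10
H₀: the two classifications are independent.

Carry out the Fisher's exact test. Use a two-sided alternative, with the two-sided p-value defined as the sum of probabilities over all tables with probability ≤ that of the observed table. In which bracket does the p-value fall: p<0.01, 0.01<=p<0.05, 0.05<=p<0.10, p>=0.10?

Margins: r₁=20, r₂=12, c₁=13, c₂=19, n=32
p_obs = C(20,11)·C(12,2)/C(32,13); sum pmf over tables with pmf ≤ p_obs
p-value (two-sided) = 0.06187
→ bracket: 0.05<=p<0.10

p-value bracket: 0.05<=p<0.10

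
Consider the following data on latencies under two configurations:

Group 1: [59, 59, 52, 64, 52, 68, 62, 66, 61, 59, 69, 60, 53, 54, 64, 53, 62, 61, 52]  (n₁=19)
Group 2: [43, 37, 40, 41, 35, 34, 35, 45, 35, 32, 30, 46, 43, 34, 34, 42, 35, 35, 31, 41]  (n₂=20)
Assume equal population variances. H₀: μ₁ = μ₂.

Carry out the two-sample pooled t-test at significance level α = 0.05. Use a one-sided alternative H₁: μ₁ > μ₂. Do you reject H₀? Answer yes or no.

reject H₀: yes

x̄₁=59.474, s₁=5.511, n₁=19
x̄₂=37.400, s₂=4.795, n₂=20
s_p² = [18·5.511² + 19·4.795²]/37 = 26.5821
SE = √(s_p²·(1/19+1/20)) = 1.6517
t = (59.474−37.400)/1.6517 = 13.3641
df = 37
p-value (one-sided, H₁ greater) = 0.00000
At α=0.05: p < α → reject H₀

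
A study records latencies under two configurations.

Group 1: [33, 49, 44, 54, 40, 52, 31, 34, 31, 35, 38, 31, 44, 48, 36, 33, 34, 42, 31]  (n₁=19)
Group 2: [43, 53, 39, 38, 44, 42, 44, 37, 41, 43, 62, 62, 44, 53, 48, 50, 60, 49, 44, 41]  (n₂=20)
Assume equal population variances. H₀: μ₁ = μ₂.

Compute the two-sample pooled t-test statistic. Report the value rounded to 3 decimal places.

x̄₁=38.947, s₁=7.597, n₁=19
x̄₂=46.850, s₂=7.659, n₂=20
s_p² = [18·7.597² + 19·7.659²]/37 = 58.2026
SE = √(s_p²·(1/19+1/20)) = 2.4441
t = (38.947−46.850)/2.4441 = -3.2334
df = 37

test statistic = -3.233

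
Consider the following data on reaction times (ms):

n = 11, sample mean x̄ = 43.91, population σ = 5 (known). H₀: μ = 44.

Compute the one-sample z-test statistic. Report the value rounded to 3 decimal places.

test statistic = -0.060

SE = σ/√n = 5/√11 = 1.5076
z = (x̄−μ₀)/SE = (43.91−44)/1.5076 = -0.0597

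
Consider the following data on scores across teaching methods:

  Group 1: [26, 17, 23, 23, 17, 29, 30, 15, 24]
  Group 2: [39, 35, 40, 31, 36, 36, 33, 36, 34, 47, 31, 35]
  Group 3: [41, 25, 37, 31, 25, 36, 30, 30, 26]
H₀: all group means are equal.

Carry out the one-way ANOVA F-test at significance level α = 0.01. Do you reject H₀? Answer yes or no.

Group means [22.67, 36.08, 31.22], grand mean 30.600
SSB = Σnᵢ(x̄ᵢ−x̄)² = 930.728; SSW = ΣΣ(x−x̄ᵢ)² = 700.472
MSB = 930.728/2 = 465.3639; MSW = 700.472/27 = 25.9434
F = MSB/MSW = 17.9376
df = (2, 27)
p-value (upper-tail) = 0.00001
At α=0.01: p < α → reject H₀

reject H₀: yes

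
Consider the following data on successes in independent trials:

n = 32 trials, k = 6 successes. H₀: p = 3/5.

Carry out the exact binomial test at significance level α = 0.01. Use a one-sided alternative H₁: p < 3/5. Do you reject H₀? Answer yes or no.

reject H₀: yes

Exact binomial: n=32, k=6, p₀=3/5=0.6000
P(X≤6) from Σ C(n,i)·p₀^i·(1−p₀)^(n−i)
p-value (one-sided, H₁ less) = 0.00000
At α=0.01: p < α → reject H₀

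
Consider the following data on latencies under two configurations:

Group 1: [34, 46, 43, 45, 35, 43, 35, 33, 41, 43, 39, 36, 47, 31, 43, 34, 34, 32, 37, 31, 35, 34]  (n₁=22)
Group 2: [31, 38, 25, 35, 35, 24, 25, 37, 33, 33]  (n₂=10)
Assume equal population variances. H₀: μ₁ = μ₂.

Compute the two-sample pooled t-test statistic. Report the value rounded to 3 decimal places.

test statistic = 3.134

x̄₁=37.773, s₁=5.154, n₁=22
x̄₂=31.600, s₂=5.190, n₂=10
s_p² = [21·5.154² + 9·5.190²]/30 = 26.6755
SE = √(s_p²·(1/22+1/10)) = 1.9698
t = (37.773−31.600)/1.9698 = 3.1337
df = 30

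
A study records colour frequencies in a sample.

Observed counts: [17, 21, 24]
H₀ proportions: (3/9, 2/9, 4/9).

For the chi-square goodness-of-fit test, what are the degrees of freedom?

df = k − 1 = 3 − 1 = 2

degrees of freedom = 2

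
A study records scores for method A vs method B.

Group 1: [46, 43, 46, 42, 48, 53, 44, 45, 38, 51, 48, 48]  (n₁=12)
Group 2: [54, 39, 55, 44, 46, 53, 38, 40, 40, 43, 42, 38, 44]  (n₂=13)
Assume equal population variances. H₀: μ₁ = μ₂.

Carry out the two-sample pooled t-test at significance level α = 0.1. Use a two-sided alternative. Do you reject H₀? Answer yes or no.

reject H₀: no

x̄₁=46.000, s₁=4.045, n₁=12
x̄₂=44.308, s₂=6.047, n₂=13
s_p² = [11·4.045² + 12·6.047²]/23 = 26.9030
SE = √(s_p²·(1/12+1/13)) = 2.0764
t = (46.000−44.308)/2.0764 = 0.8150
df = 23
p-value (two-sided) = 0.42342
At α=0.1: p ≥ α → fail to reject H₀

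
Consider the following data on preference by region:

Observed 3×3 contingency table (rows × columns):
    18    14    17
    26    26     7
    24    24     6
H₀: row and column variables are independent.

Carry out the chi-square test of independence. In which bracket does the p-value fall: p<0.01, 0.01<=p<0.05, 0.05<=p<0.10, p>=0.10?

p-value bracket: 0.01<=p<0.05

Row totals [49, 59, 54], col totals [68, 64, 30], n=162
χ² = (18−20.57)²/20.57 + (14−19.36)²/19.36 + (17−9.07)²/9.07 + (26−24.77)²/24.77 + (26−23.31)²/23.31 + (7−10.93)²/10.93 + (24−22.67)²/22.67 + (24−21.33)²/21.33 + (6−10.00)²/10.00 = 12.5214
df = 4
p-value (upper-tail) = 0.01387
→ bracket: 0.01<=p<0.05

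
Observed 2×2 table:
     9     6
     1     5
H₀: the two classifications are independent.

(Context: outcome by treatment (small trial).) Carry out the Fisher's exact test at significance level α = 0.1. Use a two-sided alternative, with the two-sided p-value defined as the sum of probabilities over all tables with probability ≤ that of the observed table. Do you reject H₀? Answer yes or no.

Margins: r₁=15, r₂=6, c₁=10, c₂=11, n=21
p_obs = C(15,9)·C(6,1)/C(21,10); sum pmf over tables with pmf ≤ p_obs
p-value (two-sided) = 0.14861
At α=0.1: p ≥ α → fail to reject H₀

reject H₀: no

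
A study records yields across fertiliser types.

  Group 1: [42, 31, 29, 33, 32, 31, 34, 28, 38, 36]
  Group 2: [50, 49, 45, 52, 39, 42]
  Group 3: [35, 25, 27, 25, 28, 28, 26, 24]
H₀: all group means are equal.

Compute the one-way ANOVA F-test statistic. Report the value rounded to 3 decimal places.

Group means [33.40, 46.17, 27.25], grand mean 34.542
SSB = Σnᵢ(x̄ᵢ−x̄)² = 1249.225; SSW = ΣΣ(x−x̄ᵢ)² = 374.733
MSB = 1249.225/2 = 624.6125; MSW = 374.733/21 = 17.8444
F = MSB/MSW = 35.0032
df = (2, 21)

test statistic = 35.003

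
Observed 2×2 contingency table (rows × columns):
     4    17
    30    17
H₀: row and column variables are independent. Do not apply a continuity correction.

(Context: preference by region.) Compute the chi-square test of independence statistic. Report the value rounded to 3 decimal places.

Row totals [21, 47], col totals [34, 34], n=68
χ² = (4−10.50)²/10.50 + (17−10.50)²/10.50 + (30−23.50)²/23.50 + (17−23.50)²/23.50 = 11.6434
df = 1

test statistic = 11.643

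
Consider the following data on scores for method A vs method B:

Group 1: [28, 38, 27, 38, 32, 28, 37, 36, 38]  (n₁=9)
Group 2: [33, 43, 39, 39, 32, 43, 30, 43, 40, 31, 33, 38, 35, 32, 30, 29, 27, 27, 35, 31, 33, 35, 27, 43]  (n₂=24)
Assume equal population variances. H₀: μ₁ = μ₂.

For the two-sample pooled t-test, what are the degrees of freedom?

degrees of freedom = 31

df = n₁ + n₂ − 2 = 9 + 24 − 2 = 31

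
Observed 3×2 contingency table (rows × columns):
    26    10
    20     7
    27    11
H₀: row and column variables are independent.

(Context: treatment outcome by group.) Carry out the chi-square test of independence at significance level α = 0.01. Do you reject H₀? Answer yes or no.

reject H₀: no

Row totals [36, 27, 38], col totals [73, 28], n=101
χ² = (26−26.02)²/26.02 + (10−9.98)²/9.98 + (20−19.51)²/19.51 + (7−7.49)²/7.49 + (27−27.47)²/27.47 + (11−10.53)²/10.53 = 0.0720
df = 2
p-value (upper-tail) = 0.96464
At α=0.01: p ≥ α → fail to reject H₀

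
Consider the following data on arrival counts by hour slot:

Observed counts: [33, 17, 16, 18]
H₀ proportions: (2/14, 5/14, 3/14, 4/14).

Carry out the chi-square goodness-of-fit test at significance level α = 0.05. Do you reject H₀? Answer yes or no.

n = 84; E_i = n·p_i = [12.00, 30.00, 18.00, 24.00]
χ² = (33−12.00)²/12.00 + (17−30.00)²/30.00 + (16−18.00)²/18.00 + (18−24.00)²/24.00 = 44.1056
df = 3
p-value (upper-tail) = 0.00000
At α=0.05: p < α → reject H₀

reject H₀: yes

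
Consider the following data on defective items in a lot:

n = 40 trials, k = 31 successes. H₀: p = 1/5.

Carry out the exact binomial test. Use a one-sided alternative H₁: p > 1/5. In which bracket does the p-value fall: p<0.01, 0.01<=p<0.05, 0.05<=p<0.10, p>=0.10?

Exact binomial: n=40, k=31, p₀=1/5=0.2000
P(X≥31) from Σ C(n,i)·p₀^i·(1−p₀)^(n−i)
p-value (one-sided, H₁ greater) = 0.00000
→ bracket: p<0.01

p-value bracket: p<0.01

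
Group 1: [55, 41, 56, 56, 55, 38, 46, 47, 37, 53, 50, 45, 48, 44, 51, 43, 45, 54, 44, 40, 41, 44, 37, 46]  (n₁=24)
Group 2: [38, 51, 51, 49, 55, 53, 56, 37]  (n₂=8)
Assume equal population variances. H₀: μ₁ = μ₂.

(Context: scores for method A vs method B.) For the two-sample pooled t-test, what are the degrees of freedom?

df = n₁ + n₂ − 2 = 24 + 8 − 2 = 30

degrees of freedom = 30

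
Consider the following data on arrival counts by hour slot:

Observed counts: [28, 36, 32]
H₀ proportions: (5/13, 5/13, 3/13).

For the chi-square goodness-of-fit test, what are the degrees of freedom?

degrees of freedom = 2

df = k − 1 = 3 − 1 = 2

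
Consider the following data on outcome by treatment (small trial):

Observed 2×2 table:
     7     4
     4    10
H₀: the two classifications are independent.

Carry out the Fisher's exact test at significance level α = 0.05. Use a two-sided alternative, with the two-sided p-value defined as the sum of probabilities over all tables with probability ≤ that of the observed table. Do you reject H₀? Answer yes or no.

Margins: r₁=11, r₂=14, c₁=11, c₂=14, n=25
p_obs = C(11,7)·C(14,4)/C(25,11); sum pmf over tables with pmf ≤ p_obs
p-value (two-sided) = 0.11599
At α=0.05: p ≥ α → fail to reject H₀

reject H₀: no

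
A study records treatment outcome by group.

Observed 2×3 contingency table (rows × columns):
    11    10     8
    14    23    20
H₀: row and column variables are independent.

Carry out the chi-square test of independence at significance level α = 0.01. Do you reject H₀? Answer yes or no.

reject H₀: no

Row totals [29, 57], col totals [25, 33, 28], n=86
χ² = (11−8.43)²/8.43 + (10−11.13)²/11.13 + (8−9.44)²/9.44 + (14−16.57)²/16.57 + (23−21.87)²/21.87 + (20−18.56)²/18.56 = 1.6866
df = 2
p-value (upper-tail) = 0.43029
At α=0.01: p ≥ α → fail to reject H₀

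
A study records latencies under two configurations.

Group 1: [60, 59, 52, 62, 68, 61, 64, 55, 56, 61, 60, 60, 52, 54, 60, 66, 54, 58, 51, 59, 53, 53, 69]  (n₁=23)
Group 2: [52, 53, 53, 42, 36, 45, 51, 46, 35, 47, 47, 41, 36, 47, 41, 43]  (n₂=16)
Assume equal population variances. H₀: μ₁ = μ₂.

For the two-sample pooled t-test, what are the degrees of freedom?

degrees of freedom = 37

df = n₁ + n₂ − 2 = 23 + 16 − 2 = 37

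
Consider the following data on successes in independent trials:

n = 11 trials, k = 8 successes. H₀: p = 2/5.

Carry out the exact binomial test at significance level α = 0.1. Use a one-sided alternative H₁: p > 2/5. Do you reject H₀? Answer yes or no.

reject H₀: yes

Exact binomial: n=11, k=8, p₀=2/5=0.4000
P(X≥8) from Σ C(n,i)·p₀^i·(1−p₀)^(n−i)
p-value (one-sided, H₁ greater) = 0.02928
At α=0.1: p < α → reject H₀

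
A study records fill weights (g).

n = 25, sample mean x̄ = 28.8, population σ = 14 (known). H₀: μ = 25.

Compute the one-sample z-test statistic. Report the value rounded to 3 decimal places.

test statistic = 1.357

SE = σ/√n = 14/√25 = 2.8000
z = (x̄−μ₀)/SE = (28.8−25)/2.8000 = 1.3571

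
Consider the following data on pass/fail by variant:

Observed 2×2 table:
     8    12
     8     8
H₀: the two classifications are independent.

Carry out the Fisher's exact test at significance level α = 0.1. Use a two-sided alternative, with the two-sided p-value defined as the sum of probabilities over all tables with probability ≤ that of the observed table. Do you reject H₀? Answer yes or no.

Margins: r₁=20, r₂=16, c₁=16, c₂=20, n=36
p_obs = C(20,8)·C(16,8)/C(36,16); sum pmf over tables with pmf ≤ p_obs
p-value (two-sided) = 0.73707
At α=0.1: p ≥ α → fail to reject H₀

reject H₀: no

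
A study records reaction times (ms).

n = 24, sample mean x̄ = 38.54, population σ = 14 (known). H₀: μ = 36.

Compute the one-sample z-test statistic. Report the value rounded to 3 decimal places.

test statistic = 0.889

SE = σ/√n = 14/√24 = 2.8577
z = (x̄−μ₀)/SE = (38.54−36)/2.8577 = 0.8888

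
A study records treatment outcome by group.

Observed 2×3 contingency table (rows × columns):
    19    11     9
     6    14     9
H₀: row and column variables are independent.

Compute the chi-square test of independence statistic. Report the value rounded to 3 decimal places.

test statistic = 5.774

Row totals [39, 29], col totals [25, 25, 18], n=68
χ² = (19−14.34)²/14.34 + (11−14.34)²/14.34 + (9−10.32)²/10.32 + (6−10.66)²/10.66 + (14−10.66)²/10.66 + (9−7.68)²/7.68 = 5.7743
df = 2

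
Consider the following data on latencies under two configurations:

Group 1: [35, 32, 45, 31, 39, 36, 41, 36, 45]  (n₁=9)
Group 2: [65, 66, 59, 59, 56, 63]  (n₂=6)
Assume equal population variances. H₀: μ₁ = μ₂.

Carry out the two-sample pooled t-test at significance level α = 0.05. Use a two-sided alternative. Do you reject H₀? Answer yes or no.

reject H₀: yes

x̄₁=37.778, s₁=5.118, n₁=9
x̄₂=61.333, s₂=3.933, n₂=6
s_p² = [8·5.118² + 5·3.933²]/13 = 22.0684
SE = √(s_p²·(1/9+1/6)) = 2.4759
t = (37.778−61.333)/2.4759 = -9.5139
df = 13
p-value (two-sided) = 0.00000
At α=0.05: p < α → reject H₀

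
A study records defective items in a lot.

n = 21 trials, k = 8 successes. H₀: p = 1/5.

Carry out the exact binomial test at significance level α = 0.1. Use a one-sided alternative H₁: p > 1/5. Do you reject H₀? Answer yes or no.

Exact binomial: n=21, k=8, p₀=1/5=0.2000
P(X≥8) from Σ C(n,i)·p₀^i·(1−p₀)^(n−i)
p-value (one-sided, H₁ greater) = 0.04305
At α=0.1: p < α → reject H₀

reject H₀: yes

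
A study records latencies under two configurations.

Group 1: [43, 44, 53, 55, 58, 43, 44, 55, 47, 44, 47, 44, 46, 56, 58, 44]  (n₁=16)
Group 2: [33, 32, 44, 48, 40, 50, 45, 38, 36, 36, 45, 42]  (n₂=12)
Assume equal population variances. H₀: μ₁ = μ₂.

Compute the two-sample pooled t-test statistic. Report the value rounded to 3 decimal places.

x̄₁=48.812, s₁=5.845, n₁=16
x̄₂=40.750, s₂=5.848, n₂=12
s_p² = [15·5.845² + 11·5.848²]/26 = 34.1803
SE = √(s_p²·(1/16+1/12)) = 2.2326
t = (48.812−40.750)/2.2326 = 3.6112
df = 26

test statistic = 3.611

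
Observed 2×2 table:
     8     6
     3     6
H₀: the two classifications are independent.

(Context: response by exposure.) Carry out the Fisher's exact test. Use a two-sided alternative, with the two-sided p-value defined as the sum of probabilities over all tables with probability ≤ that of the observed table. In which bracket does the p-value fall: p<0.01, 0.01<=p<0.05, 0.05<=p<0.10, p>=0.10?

Margins: r₁=14, r₂=9, c₁=11, c₂=12, n=23
p_obs = C(14,8)·C(9,3)/C(23,11); sum pmf over tables with pmf ≤ p_obs
p-value (two-sided) = 0.40032
→ bracket: p>=0.10

p-value bracket: p>=0.10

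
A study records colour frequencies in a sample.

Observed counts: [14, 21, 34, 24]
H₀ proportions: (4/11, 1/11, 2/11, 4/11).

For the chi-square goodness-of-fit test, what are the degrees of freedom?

degrees of freedom = 3

df = k − 1 = 4 − 1 = 3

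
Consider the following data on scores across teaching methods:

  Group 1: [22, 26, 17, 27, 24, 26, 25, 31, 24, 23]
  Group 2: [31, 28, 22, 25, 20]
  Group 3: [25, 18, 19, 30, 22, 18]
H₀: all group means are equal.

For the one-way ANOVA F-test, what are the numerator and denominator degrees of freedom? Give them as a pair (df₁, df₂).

degrees of freedom = [2, 18]

k = 3 groups, N = 21 total
df = (k−1, N−k) = (3−1, 21−3) = (2, 18)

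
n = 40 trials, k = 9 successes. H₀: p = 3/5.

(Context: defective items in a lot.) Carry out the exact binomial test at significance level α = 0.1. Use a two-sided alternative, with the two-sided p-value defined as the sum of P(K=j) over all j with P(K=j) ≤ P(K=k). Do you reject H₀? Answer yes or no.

reject H₀: yes

Exact binomial: n=40, k=9, p₀=3/5=0.6000
P(X=j) = C(n,j)·p₀^j·(1−p₀)^(n−j); p = Σ P(X=j) over j with P(X=j) ≤ P(X=9)
p-value (two-sided) = 0.00000
At α=0.1: p < α → reject H₀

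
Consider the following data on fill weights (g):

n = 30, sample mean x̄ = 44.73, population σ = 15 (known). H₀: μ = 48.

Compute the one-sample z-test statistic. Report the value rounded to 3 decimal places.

SE = σ/√n = 15/√30 = 2.7386
z = (x̄−μ₀)/SE = (44.73−48)/2.7386 = -1.1940

test statistic = -1.194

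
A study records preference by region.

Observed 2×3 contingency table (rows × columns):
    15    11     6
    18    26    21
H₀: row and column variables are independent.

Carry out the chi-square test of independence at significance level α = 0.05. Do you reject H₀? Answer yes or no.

Row totals [32, 65], col totals [33, 37, 27], n=97
χ² = (15−10.89)²/10.89 + (11−12.21)²/12.21 + (6−8.91)²/8.91 + (18−22.11)²/22.11 + (26−24.79)²/24.79 + (21−18.09)²/18.09 = 3.9133
df = 2
p-value (upper-tail) = 0.14133
At α=0.05: p ≥ α → fail to reject H₀

reject H₀: no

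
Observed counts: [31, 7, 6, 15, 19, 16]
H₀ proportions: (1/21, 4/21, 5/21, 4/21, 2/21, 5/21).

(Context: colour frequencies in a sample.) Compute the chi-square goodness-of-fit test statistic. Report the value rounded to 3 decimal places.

test statistic = 189.366

n = 94; E_i = n·p_i = [4.48, 17.90, 22.38, 17.90, 8.95, 22.38]
χ² = (31−4.48)²/4.48 + (7−17.90)²/17.90 + (6−22.38)²/22.38 + (15−17.90)²/17.90 + (19−8.95)²/8.95 + (16−22.38)²/22.38 = 189.3660
df = 5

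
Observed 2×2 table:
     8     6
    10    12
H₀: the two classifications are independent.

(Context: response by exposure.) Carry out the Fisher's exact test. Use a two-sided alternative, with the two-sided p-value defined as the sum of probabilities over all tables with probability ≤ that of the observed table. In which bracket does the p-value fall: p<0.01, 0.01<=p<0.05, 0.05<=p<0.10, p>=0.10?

Margins: r₁=14, r₂=22, c₁=18, c₂=18, n=36
p_obs = C(14,8)·C(22,10)/C(36,18); sum pmf over tables with pmf ≤ p_obs
p-value (two-sided) = 0.73322
→ bracket: p>=0.10

p-value bracket: p>=0.10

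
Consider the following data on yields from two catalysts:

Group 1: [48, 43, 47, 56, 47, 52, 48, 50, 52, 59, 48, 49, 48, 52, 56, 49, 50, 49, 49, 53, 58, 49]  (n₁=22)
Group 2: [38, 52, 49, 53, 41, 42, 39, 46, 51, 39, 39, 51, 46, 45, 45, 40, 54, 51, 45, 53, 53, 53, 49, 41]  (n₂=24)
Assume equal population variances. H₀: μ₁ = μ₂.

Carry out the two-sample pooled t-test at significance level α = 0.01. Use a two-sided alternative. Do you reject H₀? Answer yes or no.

x̄₁=50.545, s₁=3.900, n₁=22
x̄₂=46.458, s₂=5.517, n₂=24
s_p² = [21·3.900² + 23·5.517²]/44 = 23.1685
SE = √(s_p²·(1/22+1/24)) = 1.4207
t = (50.545−46.458)/1.4207 = 2.8768
df = 44
p-value (two-sided) = 0.00617
At α=0.01: p < α → reject H₀

reject H₀: yes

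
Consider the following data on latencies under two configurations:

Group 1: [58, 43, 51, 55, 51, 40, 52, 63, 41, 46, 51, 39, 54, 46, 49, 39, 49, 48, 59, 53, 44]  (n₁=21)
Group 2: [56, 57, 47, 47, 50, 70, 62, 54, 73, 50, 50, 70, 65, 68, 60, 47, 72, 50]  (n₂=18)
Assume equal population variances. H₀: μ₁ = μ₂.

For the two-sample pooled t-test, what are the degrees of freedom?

df = n₁ + n₂ − 2 = 21 + 18 − 2 = 37

degrees of freedom = 37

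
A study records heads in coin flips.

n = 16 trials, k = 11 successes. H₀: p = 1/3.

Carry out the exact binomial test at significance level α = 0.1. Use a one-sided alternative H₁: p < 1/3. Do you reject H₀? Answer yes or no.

Exact binomial: n=16, k=11, p₀=1/3=0.3333
P(X≤11) from Σ C(n,i)·p₀^i·(1−p₀)^(n−i)
p-value (one-sided, H₁ less) = 0.99921
At α=0.1: p ≥ α → fail to reject H₀

reject H₀: no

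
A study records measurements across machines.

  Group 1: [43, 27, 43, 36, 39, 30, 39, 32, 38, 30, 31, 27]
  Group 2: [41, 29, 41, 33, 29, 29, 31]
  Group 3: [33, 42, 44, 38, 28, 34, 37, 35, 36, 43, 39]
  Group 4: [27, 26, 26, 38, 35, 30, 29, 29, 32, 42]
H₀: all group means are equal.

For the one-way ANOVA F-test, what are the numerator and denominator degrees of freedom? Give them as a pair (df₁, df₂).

k = 4 groups, N = 40 total
df = (k−1, N−k) = (4−1, 40−4) = (3, 36)

degrees of freedom = [3, 36]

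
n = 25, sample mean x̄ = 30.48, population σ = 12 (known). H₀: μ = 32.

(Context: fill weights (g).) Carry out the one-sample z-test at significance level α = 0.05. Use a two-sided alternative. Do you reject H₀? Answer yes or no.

reject H₀: no

SE = σ/√n = 12/√25 = 2.4000
z = (x̄−μ₀)/SE = (30.48−32)/2.4000 = -0.6333
p-value (two-sided) = 0.52652
At α=0.05: p ≥ α → fail to reject H₀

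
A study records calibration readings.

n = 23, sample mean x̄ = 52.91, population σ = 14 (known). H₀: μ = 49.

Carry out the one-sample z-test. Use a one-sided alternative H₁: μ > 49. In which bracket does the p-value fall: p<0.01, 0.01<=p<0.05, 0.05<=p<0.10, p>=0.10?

SE = σ/√n = 14/√23 = 2.9192
z = (x̄−μ₀)/SE = (52.91−49)/2.9192 = 1.3394
p-value (one-sided, H₁ greater) = 0.09022
→ bracket: 0.05<=p<0.10

p-value bracket: 0.05<=p<0.10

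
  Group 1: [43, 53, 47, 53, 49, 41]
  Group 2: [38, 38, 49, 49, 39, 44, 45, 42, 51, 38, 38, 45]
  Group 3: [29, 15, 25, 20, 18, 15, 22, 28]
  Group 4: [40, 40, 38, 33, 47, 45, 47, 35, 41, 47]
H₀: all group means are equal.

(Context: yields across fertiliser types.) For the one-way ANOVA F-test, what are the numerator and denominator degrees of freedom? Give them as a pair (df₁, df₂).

k = 4 groups, N = 36 total
df = (k−1, N−k) = (4−1, 36−4) = (3, 32)

degrees of freedom = [3, 32]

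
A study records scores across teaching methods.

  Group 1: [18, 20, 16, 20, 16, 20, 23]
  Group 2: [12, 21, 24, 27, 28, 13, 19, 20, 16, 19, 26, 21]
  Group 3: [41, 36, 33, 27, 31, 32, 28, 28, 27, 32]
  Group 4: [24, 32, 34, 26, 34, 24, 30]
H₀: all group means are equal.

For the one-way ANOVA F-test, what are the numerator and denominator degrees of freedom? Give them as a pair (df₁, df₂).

k = 4 groups, N = 36 total
df = (k−1, N−k) = (4−1, 36−4) = (3, 32)

degrees of freedom = [3, 32]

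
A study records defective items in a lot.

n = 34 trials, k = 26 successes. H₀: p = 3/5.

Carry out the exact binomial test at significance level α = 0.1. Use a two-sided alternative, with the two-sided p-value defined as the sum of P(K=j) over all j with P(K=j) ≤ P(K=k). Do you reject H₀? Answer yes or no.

Exact binomial: n=34, k=26, p₀=3/5=0.6000
P(X=j) = C(n,j)·p₀^j·(1−p₀)^(n−j); p = Σ P(X=j) over j with P(X=j) ≤ P(X=26)
p-value (two-sided) = 0.05453
At α=0.1: p < α → reject H₀

reject H₀: yes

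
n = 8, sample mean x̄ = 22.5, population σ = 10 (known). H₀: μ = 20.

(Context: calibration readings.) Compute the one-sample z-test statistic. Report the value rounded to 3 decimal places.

SE = σ/√n = 10/√8 = 3.5355
z = (x̄−μ₀)/SE = (22.5−20)/3.5355 = 0.7071

test statistic = 0.707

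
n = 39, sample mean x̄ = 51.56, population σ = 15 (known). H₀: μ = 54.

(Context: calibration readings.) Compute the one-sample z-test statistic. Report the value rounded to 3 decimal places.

test statistic = -1.016

SE = σ/√n = 15/√39 = 2.4019
z = (x̄−μ₀)/SE = (51.56−54)/2.4019 = -1.0159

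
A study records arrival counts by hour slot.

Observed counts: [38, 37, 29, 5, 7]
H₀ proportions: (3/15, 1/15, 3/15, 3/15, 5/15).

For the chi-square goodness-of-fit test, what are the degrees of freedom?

df = k − 1 = 5 − 1 = 4

degrees of freedom = 4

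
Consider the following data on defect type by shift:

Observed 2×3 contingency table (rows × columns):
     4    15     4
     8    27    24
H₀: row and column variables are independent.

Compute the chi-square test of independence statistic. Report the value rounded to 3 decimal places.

test statistic = 4.017

Row totals [23, 59], col totals [12, 42, 28], n=82
χ² = (4−3.37)²/3.37 + (15−11.78)²/11.78 + (4−7.85)²/7.85 + (8−8.63)²/8.63 + (27−30.22)²/30.22 + (24−20.15)²/20.15 = 4.0170
df = 2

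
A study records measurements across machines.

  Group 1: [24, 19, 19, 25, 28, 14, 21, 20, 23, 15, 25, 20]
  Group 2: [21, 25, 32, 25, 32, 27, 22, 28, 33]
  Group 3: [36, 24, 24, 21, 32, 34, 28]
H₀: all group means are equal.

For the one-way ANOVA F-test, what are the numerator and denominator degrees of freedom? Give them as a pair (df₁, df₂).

degrees of freedom = [2, 25]

k = 3 groups, N = 28 total
df = (k−1, N−k) = (3−1, 28−3) = (2, 25)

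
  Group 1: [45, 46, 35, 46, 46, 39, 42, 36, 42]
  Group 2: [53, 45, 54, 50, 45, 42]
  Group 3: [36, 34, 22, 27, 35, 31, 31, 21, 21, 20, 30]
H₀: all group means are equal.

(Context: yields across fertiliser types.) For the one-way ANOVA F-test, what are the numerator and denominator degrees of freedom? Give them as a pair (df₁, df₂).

degrees of freedom = [2, 23]

k = 3 groups, N = 26 total
df = (k−1, N−k) = (3−1, 26−3) = (2, 23)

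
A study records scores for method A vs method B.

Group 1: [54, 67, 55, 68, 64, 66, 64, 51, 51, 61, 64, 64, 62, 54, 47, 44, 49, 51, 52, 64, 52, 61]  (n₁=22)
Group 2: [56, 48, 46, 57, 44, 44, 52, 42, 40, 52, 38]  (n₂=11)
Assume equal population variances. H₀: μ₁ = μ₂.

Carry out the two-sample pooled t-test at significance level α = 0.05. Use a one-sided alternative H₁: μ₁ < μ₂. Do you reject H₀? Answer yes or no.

x̄₁=57.500, s₁=7.275, n₁=22
x̄₂=47.182, s₂=6.369, n₂=11
s_p² = [21·7.275² + 10·6.369²]/31 = 48.9399
SE = √(s_p²·(1/22+1/11)) = 2.5833
t = (57.500−47.182)/2.5833 = 3.9941
df = 31
p-value (one-sided, H₁ less) = 0.99981
At α=0.05: p ≥ α → fail to reject H₀

reject H₀: no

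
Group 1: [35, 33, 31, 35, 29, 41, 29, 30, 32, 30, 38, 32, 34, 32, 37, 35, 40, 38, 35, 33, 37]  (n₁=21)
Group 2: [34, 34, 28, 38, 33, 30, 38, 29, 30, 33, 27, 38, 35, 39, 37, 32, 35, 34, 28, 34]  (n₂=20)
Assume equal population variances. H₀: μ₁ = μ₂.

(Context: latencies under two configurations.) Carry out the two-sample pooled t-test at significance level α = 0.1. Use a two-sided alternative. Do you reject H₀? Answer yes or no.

reject H₀: no

x̄₁=34.095, s₁=3.491, n₁=21
x̄₂=33.300, s₂=3.686, n₂=20
s_p² = [20·3.491² + 19·3.686²]/39 = 12.8720
SE = √(s_p²·(1/21+1/20)) = 1.1210
t = (34.095−33.300)/1.1210 = 0.7094
df = 39
p-value (two-sided) = 0.48228
At α=0.1: p ≥ α → fail to reject H₀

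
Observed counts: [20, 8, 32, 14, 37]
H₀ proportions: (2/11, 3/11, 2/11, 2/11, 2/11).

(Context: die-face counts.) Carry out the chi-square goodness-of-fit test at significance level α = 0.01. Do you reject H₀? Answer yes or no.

n = 111; E_i = n·p_i = [20.18, 30.27, 20.18, 20.18, 20.18]
χ² = (20−20.18)²/20.18 + (8−30.27)²/30.27 + (32−20.18)²/20.18 + (14−20.18)²/20.18 + (37−20.18)²/20.18 = 39.2177
df = 4
p-value (upper-tail) = 0.00000
At α=0.01: p < α → reject H₀

reject H₀: yes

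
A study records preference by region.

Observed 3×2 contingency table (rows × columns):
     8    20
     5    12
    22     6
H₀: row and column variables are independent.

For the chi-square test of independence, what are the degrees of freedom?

df = (r−1)(c−1) = (3−1)·(2−1) = 2

degrees of freedom = 2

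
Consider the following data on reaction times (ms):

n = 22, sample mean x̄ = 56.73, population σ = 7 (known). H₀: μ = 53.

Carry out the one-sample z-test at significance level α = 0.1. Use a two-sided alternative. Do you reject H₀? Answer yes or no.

reject H₀: yes

SE = σ/√n = 7/√22 = 1.4924
z = (x̄−μ₀)/SE = (56.73−53)/1.4924 = 2.4993
p-value (two-sided) = 0.01244
At α=0.1: p < α → reject H₀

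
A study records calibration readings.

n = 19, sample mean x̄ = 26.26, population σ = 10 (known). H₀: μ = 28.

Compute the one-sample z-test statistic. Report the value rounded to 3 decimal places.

SE = σ/√n = 10/√19 = 2.2942
z = (x̄−μ₀)/SE = (26.26−28)/2.2942 = -0.7584

test statistic = -0.758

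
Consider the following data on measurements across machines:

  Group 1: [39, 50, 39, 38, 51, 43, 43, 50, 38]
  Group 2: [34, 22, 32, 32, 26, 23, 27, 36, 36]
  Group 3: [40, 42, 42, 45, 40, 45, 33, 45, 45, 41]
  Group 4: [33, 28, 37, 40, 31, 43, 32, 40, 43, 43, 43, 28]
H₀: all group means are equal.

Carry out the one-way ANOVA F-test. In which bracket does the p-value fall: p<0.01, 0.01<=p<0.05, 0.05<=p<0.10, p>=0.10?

Group means [43.44, 29.78, 41.80, 36.75], grand mean 37.950
SSB = Σnᵢ(x̄ᵢ−x̄)² = 1038.272; SSW = ΣΣ(x−x̄ᵢ)² = 1001.628
MSB = 1038.272/3 = 346.0907; MSW = 1001.628/36 = 27.8230
F = MSB/MSW = 12.4390
df = (3, 36)
p-value (upper-tail) = 0.00001
→ bracket: p<0.01

p-value bracket: p<0.01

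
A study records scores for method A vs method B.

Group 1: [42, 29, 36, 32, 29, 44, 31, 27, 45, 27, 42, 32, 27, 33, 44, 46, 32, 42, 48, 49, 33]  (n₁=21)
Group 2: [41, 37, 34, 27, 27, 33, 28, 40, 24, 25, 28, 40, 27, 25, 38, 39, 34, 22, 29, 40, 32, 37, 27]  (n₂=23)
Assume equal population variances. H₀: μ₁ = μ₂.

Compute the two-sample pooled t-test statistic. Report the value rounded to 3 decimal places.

test statistic = 2.298

x̄₁=36.667, s₁=7.592, n₁=21
x̄₂=31.913, s₂=6.104, n₂=23
s_p² = [20·7.592² + 22·6.104²]/42 = 46.9641
SE = √(s_p²·(1/21+1/23)) = 2.0684
t = (36.667−31.913)/2.0684 = 2.2982
df = 42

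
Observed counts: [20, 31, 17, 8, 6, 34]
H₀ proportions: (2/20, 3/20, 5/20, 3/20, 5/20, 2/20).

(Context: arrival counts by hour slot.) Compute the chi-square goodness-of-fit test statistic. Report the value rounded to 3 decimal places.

test statistic = 88.253

n = 116; E_i = n·p_i = [11.60, 17.40, 29.00, 17.40, 29.00, 11.60]
χ² = (20−11.60)²/11.60 + (31−17.40)²/17.40 + (17−29.00)²/29.00 + (8−17.40)²/17.40 + (6−29.00)²/29.00 + (34−11.60)²/11.60 = 88.2529
df = 5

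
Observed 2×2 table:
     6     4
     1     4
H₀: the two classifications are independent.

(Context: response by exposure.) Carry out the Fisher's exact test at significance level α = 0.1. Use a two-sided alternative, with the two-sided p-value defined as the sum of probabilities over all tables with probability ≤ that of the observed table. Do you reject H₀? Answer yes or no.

Margins: r₁=10, r₂=5, c₁=7, c₂=8, n=15
p_obs = C(10,6)·C(5,1)/C(15,7); sum pmf over tables with pmf ≤ p_obs
p-value (two-sided) = 0.28205
At α=0.1: p ≥ α → fail to reject H₀

reject H₀: no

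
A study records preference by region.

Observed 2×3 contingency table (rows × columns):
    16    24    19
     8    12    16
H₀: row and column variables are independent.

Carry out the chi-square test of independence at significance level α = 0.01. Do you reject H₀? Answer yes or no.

reject H₀: no

Row totals [59, 36], col totals [24, 36, 35], n=95
χ² = (16−14.91)²/14.91 + (24−22.36)²/22.36 + (19−21.74)²/21.74 + (8−9.09)²/9.09 + (12−13.64)²/13.64 + (16−13.26)²/13.26 = 1.4398
df = 2
p-value (upper-tail) = 0.48681
At α=0.01: p ≥ α → fail to reject H₀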